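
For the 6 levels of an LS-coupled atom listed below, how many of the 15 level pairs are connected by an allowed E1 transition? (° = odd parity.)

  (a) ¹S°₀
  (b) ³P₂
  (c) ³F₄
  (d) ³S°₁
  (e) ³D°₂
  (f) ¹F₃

(a)–(b): forbidden (ΔS, ΔJ).
(a)–(c): forbidden (ΔS, ΔL, ΔJ).
(a)–(d): forbidden (parity, ΔS, ΔL).
(a)–(e): forbidden (parity, ΔS, ΔL, ΔJ).
(a)–(f): forbidden (ΔL, ΔJ).
(b)–(c): forbidden (parity, ΔL, ΔJ).
(b)–(d): allowed.
(b)–(e): allowed.
(b)–(f): forbidden (parity, ΔS, ΔL).
(c)–(d): forbidden (ΔL, ΔJ).
(c)–(e): forbidden (ΔJ).
(c)–(f): forbidden (parity, ΔS).
(d)–(e): forbidden (parity, ΔL).
(d)–(f): forbidden (ΔS, ΔL, ΔJ).
(e)–(f): forbidden (ΔS).
Allowed pairs: 2 of 15.

2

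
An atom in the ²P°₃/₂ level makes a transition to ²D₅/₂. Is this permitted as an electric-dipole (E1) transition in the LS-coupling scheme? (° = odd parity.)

allowed

Reading off the term symbols: S 1/2→1/2, L 1→2, J 3/2→5/2, parity odd→even.
Parity must change: odd → even — ok.
ΔS = 0: S: 1/2 → 1/2 — ok.
ΔL = 0, ±1 (not L=0↔0): L: 1 → 2, ΔL = +1 — ok.
ΔJ = 0, ±1 (not J=0↔0): J: 3/2 → 5/2, ΔJ = +1 — ok.
All four E1 rules are satisfied.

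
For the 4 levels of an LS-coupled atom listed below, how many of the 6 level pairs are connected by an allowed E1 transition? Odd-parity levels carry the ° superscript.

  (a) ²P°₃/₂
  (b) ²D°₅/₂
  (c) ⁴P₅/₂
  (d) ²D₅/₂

(a)–(b): forbidden (parity).
(a)–(c): forbidden (ΔS).
(a)–(d): allowed.
(b)–(c): forbidden (ΔS).
(b)–(d): allowed.
(c)–(d): forbidden (parity, ΔS).
Allowed pairs: 2 of 6.

2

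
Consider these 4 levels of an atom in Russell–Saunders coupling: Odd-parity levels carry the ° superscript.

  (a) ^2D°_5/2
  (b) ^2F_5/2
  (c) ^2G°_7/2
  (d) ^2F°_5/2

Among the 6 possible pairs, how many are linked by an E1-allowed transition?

3

(a)–(b): allowed.
(a)–(c): forbidden (parity, ΔL).
(a)–(d): forbidden (parity).
(b)–(c): allowed.
(b)–(d): allowed.
(c)–(d): forbidden (parity).
Allowed pairs: 3 of 6.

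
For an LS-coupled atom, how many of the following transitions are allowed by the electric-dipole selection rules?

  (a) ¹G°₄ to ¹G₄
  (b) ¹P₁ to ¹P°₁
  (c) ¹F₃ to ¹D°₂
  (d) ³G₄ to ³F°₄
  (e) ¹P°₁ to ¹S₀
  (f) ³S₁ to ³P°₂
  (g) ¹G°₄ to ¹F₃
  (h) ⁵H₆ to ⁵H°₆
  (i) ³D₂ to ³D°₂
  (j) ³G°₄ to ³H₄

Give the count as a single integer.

(a) allowed
(b) allowed
(c) allowed
(d) allowed
(e) allowed
(f) allowed
(g) allowed
(h) allowed
(i) allowed
(j) allowed
Total allowed: 10 of 10.

10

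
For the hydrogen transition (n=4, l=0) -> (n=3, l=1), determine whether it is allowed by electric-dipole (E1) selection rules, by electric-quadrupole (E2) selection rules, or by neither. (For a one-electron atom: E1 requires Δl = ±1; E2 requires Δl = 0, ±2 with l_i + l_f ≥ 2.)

E1

Δl = 1 − 0 = +1; l_i + l_f = 1.
E1 (Δl = ±1): satisfied.
E2 (Δl = 0,±2, l_i+l_f ≥ 2): not satisfied.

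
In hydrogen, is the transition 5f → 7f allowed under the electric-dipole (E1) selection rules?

forbidden

Initial l = 3, final l = 3, so Δl = +0. E1 requires Δl = ±1: fails.
The transition is electric-dipole forbidden.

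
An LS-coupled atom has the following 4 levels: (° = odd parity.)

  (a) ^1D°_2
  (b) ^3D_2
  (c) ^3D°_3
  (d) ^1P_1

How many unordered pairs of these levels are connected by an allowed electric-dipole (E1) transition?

(a)–(b): forbidden (ΔS).
(a)–(c): forbidden (parity, ΔS).
(a)–(d): allowed.
(b)–(c): allowed.
(b)–(d): forbidden (parity, ΔS).
(c)–(d): forbidden (ΔS, ΔJ).
Allowed pairs: 2 of 6.

2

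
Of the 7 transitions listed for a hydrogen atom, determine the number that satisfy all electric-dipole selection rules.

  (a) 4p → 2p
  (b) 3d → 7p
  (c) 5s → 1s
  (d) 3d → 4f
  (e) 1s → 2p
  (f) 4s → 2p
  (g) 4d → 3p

(a) forbidden — Δl = +0 (E1 requires Δl = ±1)
(b) allowed
(c) forbidden — Δl = +0 (E1 requires Δl = ±1)
(d) allowed
(e) allowed
(f) allowed
(g) allowed
Total allowed: 5 of 7.

5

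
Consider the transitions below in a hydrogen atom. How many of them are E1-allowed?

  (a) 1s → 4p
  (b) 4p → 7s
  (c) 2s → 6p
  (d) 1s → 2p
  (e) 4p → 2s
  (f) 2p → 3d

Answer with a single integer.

(a) allowed
(b) allowed
(c) allowed
(d) allowed
(e) allowed
(f) allowed
Total allowed: 6 of 6.

6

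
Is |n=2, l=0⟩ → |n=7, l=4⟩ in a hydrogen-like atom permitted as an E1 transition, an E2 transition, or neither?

Δl = 4 − 0 = +4; l_i + l_f = 4.
E1 (Δl = ±1): not satisfied.
E2 (Δl = 0,±2, l_i+l_f ≥ 2): not satisfied.

neither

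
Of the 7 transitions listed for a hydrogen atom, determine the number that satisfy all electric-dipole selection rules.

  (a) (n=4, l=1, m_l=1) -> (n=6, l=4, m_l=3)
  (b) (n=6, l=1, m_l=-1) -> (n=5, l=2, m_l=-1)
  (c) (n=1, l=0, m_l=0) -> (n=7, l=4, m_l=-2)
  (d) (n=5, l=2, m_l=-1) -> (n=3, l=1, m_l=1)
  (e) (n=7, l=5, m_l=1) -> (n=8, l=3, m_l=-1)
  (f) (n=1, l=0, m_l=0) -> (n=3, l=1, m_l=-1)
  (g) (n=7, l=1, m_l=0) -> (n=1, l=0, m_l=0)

3

(a) forbidden — Δl = +3 (E1 requires Δl = ±1); Δm_l = +2 (E1 requires Δm_l = 0, ±1)
(b) allowed
(c) forbidden — Δl = +4 (E1 requires Δl = ±1); Δm_l = -2 (E1 requires Δm_l = 0, ±1)
(d) forbidden — Δm_l = +2 (E1 requires Δm_l = 0, ±1)
(e) forbidden — Δl = -2 (E1 requires Δl = ±1); Δm_l = -2 (E1 requires Δm_l = 0, ±1)
(f) allowed
(g) allowed
Total allowed: 3 of 7.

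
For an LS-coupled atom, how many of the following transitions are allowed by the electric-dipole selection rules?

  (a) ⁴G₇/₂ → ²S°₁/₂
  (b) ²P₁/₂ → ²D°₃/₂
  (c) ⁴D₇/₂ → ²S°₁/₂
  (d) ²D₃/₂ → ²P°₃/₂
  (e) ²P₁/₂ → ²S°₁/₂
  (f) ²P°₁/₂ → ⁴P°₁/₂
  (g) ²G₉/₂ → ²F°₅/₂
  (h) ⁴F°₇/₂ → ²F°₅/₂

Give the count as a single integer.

(a) forbidden (ΔS, ΔL, ΔJ fail)
(b) allowed
(c) forbidden (ΔS, ΔL, ΔJ fail)
(d) allowed
(e) allowed
(f) forbidden (parity, ΔS fail)
(g) forbidden (ΔJ fails)
(h) forbidden (parity, ΔS fail)
Total allowed: 3 of 8.

3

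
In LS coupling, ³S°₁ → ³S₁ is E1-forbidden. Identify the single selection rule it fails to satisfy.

the L=0 ↔ L=0 exclusion

Parity must change: odd → even — ✓.
ΔS = 0: S: 1 → 1 — ✓.
ΔL = 0, ±1 (not L=0↔0): L: 0 → 0, ΔL = +0 — ✗.
ΔJ = 0, ±1 (not J=0↔0): J: 1 → 1, ΔJ = +0 — ✓.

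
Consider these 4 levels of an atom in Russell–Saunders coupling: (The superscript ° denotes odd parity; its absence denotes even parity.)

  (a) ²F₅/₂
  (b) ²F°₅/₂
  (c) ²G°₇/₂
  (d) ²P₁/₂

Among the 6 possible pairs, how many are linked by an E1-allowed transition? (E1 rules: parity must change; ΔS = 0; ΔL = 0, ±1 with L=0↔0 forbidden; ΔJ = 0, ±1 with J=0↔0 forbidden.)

2

(a)–(b): allowed.
(a)–(c): allowed.
(a)–(d): forbidden (parity, ΔL, ΔJ).
(b)–(c): forbidden (parity).
(b)–(d): forbidden (ΔL, ΔJ).
(c)–(d): forbidden (ΔL, ΔJ).
Allowed pairs: 2 of 6.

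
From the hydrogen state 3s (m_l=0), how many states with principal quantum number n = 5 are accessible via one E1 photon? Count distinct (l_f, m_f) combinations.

3

E1 requires Δl = ±1, so l_f ∈ {-1, 1}; with 0 ≤ l_f ≤ n_f−1 = 4, the allowed l_f values are {1}.
For l_f = 1: m_f ∈ {m_i−1, m_i, m_i+1} ∩ [−1, 1] = {-1, 0, 1} → 3 states.
Total: 3.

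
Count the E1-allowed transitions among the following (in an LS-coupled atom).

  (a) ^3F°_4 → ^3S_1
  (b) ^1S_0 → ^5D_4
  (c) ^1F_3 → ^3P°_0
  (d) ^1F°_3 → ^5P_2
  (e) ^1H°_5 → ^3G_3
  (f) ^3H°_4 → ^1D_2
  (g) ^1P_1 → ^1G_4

0

(a) forbidden (ΔL, ΔJ fail)
(b) forbidden (parity, ΔS, ΔL, ΔJ fail)
(c) forbidden (ΔS, ΔL, ΔJ fail)
(d) forbidden (ΔS, ΔL fail)
(e) forbidden (ΔS, ΔJ fail)
(f) forbidden (ΔS, ΔL, ΔJ fail)
(g) forbidden (parity, ΔL, ΔJ fail)
Total allowed: 0 of 7.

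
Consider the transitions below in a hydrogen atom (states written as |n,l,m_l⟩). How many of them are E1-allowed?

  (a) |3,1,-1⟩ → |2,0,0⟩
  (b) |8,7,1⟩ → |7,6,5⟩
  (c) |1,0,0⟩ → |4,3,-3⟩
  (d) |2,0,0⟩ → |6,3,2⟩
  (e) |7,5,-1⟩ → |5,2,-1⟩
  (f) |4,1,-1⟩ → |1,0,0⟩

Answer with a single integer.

(a) allowed
(b) forbidden — Δm_l = +4 (E1 requires Δm_l = 0, ±1)
(c) forbidden — Δl = +3 (E1 requires Δl = ±1); Δm_l = -3 (E1 requires Δm_l = 0, ±1)
(d) forbidden — Δl = +3 (E1 requires Δl = ±1); Δm_l = +2 (E1 requires Δm_l = 0, ±1)
(e) forbidden — Δl = -3 (E1 requires Δl = ±1)
(f) allowed
Total allowed: 2 of 6.

2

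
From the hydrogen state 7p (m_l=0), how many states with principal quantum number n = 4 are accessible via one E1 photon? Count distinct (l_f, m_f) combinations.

E1 requires Δl = ±1, so l_f ∈ {0, 2}; with 0 ≤ l_f ≤ n_f−1 = 3, the allowed l_f values are {0, 2}.
For l_f = 0: m_f ∈ {m_i−1, m_i, m_i+1} ∩ [−0, 0] = {0} → 1 state.
For l_f = 2: m_f ∈ {m_i−1, m_i, m_i+1} ∩ [−2, 2] = {-1, 0, 1} → 3 states.
Total: 4.

4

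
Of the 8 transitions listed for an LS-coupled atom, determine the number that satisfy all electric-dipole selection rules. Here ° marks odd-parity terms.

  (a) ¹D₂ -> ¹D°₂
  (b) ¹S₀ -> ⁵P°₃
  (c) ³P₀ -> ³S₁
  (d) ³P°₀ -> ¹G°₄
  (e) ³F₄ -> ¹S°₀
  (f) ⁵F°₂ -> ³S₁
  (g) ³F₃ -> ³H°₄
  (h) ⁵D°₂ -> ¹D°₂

1

(a) allowed
(b) forbidden (ΔS, ΔJ fail)
(c) forbidden (parity fails)
(d) forbidden (parity, ΔS, ΔL, ΔJ fail)
(e) forbidden (ΔS, ΔL, ΔJ fail)
(f) forbidden (ΔS, ΔL fail)
(g) forbidden (ΔL fails)
(h) forbidden (parity, ΔS fail)
Total allowed: 1 of 8.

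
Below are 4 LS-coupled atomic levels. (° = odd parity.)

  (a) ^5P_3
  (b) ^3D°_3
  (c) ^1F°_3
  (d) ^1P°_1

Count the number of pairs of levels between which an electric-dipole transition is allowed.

0

(a)–(b): forbidden (ΔS).
(a)–(c): forbidden (ΔS, ΔL).
(a)–(d): forbidden (ΔS, ΔJ).
(b)–(c): forbidden (parity, ΔS).
(b)–(d): forbidden (parity, ΔS, ΔJ).
(c)–(d): forbidden (parity, ΔL, ΔJ).
Allowed pairs: 0 of 6.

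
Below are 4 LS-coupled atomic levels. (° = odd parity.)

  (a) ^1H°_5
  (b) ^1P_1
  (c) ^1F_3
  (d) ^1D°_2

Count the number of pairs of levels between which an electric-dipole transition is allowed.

2

(a)–(b): forbidden (ΔL, ΔJ).
(a)–(c): forbidden (ΔL, ΔJ).
(a)–(d): forbidden (parity, ΔL, ΔJ).
(b)–(c): forbidden (parity, ΔL, ΔJ).
(b)–(d): allowed.
(c)–(d): allowed.
Allowed pairs: 2 of 6.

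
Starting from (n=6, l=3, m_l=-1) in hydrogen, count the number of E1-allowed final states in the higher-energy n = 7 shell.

E1 requires Δl = ±1, so l_f ∈ {2, 4}; with 0 ≤ l_f ≤ n_f−1 = 6, the allowed l_f values are {2, 4}.
For l_f = 2: m_f ∈ {m_i−1, m_i, m_i+1} ∩ [−2, 2] = {-2, -1, 0} → 3 states.
For l_f = 4: m_f ∈ {m_i−1, m_i, m_i+1} ∩ [−4, 4] = {-2, -1, 0} → 3 states.
Total: 6.

6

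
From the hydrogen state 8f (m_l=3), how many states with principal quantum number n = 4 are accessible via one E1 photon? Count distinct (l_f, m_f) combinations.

E1 requires Δl = ±1, so l_f ∈ {2, 4}; with 0 ≤ l_f ≤ n_f−1 = 3, the allowed l_f values are {2}.
For l_f = 2: m_f ∈ {m_i−1, m_i, m_i+1} ∩ [−2, 2] = {2} → 1 state.
Total: 1.

1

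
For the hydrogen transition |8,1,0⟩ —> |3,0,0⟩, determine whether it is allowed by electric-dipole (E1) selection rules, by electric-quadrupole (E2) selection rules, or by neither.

E1

Δl = 0 − 1 = -1; l_i + l_f = 1.
Δm_l = +0.
E1 (Δl = ±1, |Δm_l| ≤ 1): satisfied.
E2 (Δl = 0,±2, l_i+l_f ≥ 2, |Δm_l| ≤ 2): not satisfied.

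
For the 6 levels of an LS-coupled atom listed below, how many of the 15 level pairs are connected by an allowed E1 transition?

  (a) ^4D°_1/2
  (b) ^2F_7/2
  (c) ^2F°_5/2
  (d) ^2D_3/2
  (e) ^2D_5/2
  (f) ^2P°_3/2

(a)–(b): forbidden (ΔS, ΔJ).
(a)–(c): forbidden (parity, ΔS, ΔJ).
(a)–(d): forbidden (ΔS).
(a)–(e): forbidden (ΔS, ΔJ).
(a)–(f): forbidden (parity, ΔS).
(b)–(c): allowed.
(b)–(d): forbidden (parity, ΔJ).
(b)–(e): forbidden (parity).
(b)–(f): forbidden (ΔL, ΔJ).
(c)–(d): allowed.
(c)–(e): allowed.
(c)–(f): forbidden (parity, ΔL).
(d)–(e): forbidden (parity).
(d)–(f): allowed.
(e)–(f): allowed.
Allowed pairs: 5 of 15.

5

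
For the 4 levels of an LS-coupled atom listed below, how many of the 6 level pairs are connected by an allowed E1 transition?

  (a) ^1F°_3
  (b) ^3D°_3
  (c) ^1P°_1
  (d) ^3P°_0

0

(a)–(b): forbidden (parity, ΔS).
(a)–(c): forbidden (parity, ΔL, ΔJ).
(a)–(d): forbidden (parity, ΔS, ΔL, ΔJ).
(b)–(c): forbidden (parity, ΔS, ΔJ).
(b)–(d): forbidden (parity, ΔJ).
(c)–(d): forbidden (parity, ΔS).
Allowed pairs: 0 of 6.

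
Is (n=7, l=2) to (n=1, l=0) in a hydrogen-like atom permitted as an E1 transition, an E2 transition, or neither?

E2

Δl = 0 − 2 = -2; l_i + l_f = 2.
E1 (Δl = ±1): not satisfied.
E2 (Δl = 0,±2, l_i+l_f ≥ 2): satisfied.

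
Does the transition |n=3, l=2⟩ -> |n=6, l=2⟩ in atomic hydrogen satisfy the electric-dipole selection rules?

forbidden

l: 2 → 2 (Δl = +0). Δl = ±1 ✗.
The transition is electric-dipole forbidden.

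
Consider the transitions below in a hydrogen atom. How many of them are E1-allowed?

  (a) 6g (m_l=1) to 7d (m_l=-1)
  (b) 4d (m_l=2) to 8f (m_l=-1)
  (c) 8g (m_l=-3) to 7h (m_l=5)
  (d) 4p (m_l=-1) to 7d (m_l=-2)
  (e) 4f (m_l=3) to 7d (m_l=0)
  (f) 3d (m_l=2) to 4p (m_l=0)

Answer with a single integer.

1

(a) forbidden — Δl = -2 (E1 requires Δl = ±1); Δm_l = -2 (E1 requires Δm_l = 0, ±1)
(b) forbidden — Δm_l = -3 (E1 requires Δm_l = 0, ±1)
(c) forbidden — Δm_l = +8 (E1 requires Δm_l = 0, ±1)
(d) allowed
(e) forbidden — Δm_l = -3 (E1 requires Δm_l = 0, ±1)
(f) forbidden — Δm_l = -2 (E1 requires Δm_l = 0, ±1)
Total allowed: 1 of 6.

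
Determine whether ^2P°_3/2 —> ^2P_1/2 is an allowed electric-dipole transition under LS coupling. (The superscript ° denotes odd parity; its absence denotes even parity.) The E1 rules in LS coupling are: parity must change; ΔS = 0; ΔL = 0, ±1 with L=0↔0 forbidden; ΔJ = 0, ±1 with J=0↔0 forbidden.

allowed

Reading off the term symbols: S 1/2→1/2, L 1→1, J 3/2→1/2, parity odd→even.
Parity must change: odd → even — passes.
ΔS = 0: S: 1/2 → 1/2 — passes.
ΔL = 0, ±1 (not L=0↔0): L: 1 → 1, ΔL = +0 — passes.
ΔJ = 0, ±1 (not J=0↔0): J: 3/2 → 1/2, ΔJ = -1 — passes.
All four E1 rules are satisfied.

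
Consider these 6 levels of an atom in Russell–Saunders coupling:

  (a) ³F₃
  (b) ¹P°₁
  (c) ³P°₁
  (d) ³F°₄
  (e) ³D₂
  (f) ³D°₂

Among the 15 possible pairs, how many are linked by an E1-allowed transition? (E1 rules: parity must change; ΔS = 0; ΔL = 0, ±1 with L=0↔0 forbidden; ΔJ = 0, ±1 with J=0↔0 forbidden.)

(a)–(b): forbidden (ΔS, ΔL, ΔJ).
(a)–(c): forbidden (ΔL, ΔJ).
(a)–(d): allowed.
(a)–(e): forbidden (parity).
(a)–(f): allowed.
(b)–(c): forbidden (parity, ΔS).
(b)–(d): forbidden (parity, ΔS, ΔL, ΔJ).
(b)–(e): forbidden (ΔS).
(b)–(f): forbidden (parity, ΔS).
(c)–(d): forbidden (parity, ΔL, ΔJ).
(c)–(e): allowed.
(c)–(f): forbidden (parity).
(d)–(e): forbidden (ΔJ).
(d)–(f): forbidden (parity, ΔJ).
(e)–(f): allowed.
Allowed pairs: 4 of 15.

4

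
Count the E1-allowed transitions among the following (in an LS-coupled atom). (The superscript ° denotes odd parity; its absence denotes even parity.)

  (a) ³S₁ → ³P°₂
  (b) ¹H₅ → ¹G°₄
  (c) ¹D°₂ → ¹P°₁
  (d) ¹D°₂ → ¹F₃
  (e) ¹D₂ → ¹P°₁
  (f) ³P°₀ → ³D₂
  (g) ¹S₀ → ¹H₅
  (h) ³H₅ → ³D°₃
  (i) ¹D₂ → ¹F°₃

5

(a) allowed
(b) allowed
(c) forbidden (parity fails)
(d) allowed
(e) allowed
(f) forbidden (ΔJ fails)
(g) forbidden (parity, ΔL, ΔJ fail)
(h) forbidden (ΔL, ΔJ fail)
(i) allowed
Total allowed: 5 of 9.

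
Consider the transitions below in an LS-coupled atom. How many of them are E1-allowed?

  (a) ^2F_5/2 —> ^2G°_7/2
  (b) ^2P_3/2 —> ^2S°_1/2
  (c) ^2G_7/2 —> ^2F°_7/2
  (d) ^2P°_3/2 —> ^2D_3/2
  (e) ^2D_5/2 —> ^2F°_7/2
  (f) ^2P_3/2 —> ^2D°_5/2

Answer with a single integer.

(a) allowed
(b) allowed
(c) allowed
(d) allowed
(e) allowed
(f) allowed
Total allowed: 6 of 6.

6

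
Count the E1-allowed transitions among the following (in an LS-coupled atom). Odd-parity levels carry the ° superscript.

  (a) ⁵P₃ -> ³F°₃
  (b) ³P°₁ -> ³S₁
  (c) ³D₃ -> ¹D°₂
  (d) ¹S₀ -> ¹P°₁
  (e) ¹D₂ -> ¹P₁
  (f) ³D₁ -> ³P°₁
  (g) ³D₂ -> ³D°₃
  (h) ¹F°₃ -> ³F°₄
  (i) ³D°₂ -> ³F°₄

4

(a) forbidden (ΔS, ΔL fail)
(b) allowed
(c) forbidden (ΔS fails)
(d) allowed
(e) forbidden (parity fails)
(f) allowed
(g) allowed
(h) forbidden (parity, ΔS fail)
(i) forbidden (parity, ΔJ fail)
Total allowed: 4 of 9.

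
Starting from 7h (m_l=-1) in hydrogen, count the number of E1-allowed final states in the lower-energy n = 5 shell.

E1 requires Δl = ±1, so l_f ∈ {4, 6}; with 0 ≤ l_f ≤ n_f−1 = 4, the allowed l_f values are {4}.
For l_f = 4: m_f ∈ {m_i−1, m_i, m_i+1} ∩ [−4, 4] = {-2, -1, 0} → 3 states.
Total: 3.

3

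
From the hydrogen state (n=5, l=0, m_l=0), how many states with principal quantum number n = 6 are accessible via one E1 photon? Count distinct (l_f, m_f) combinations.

E1 requires Δl = ±1, so l_f ∈ {-1, 1}; with 0 ≤ l_f ≤ n_f−1 = 5, the allowed l_f values are {1}.
For l_f = 1: m_f ∈ {m_i−1, m_i, m_i+1} ∩ [−1, 1] = {-1, 0, 1} → 3 states.
Total: 3.

3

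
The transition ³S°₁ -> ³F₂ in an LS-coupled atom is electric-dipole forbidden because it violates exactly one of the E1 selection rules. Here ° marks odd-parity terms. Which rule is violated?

the ΔL = 0, ±1 rule

ΔS = 0: S: 1 → 1 — ✓.
ΔL = 0, ±1 (not L=0↔0): L: 0 → 3, ΔL = +3 — ✗.
ΔJ = 0, ±1 (not J=0↔0): J: 1 → 2, ΔJ = +1 — ✓.
Parity must change: odd → even — ✓.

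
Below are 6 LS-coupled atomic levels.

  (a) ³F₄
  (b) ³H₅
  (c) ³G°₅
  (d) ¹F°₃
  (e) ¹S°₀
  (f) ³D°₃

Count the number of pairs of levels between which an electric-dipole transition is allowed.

(a)–(b): forbidden (parity, ΔL).
(a)–(c): allowed.
(a)–(d): forbidden (ΔS).
(a)–(e): forbidden (ΔS, ΔL, ΔJ).
(a)–(f): allowed.
(b)–(c): allowed.
(b)–(d): forbidden (ΔS, ΔL, ΔJ).
(b)–(e): forbidden (ΔS, ΔL, ΔJ).
(b)–(f): forbidden (ΔL, ΔJ).
(c)–(d): forbidden (parity, ΔS, ΔJ).
(c)–(e): forbidden (parity, ΔS, ΔL, ΔJ).
(c)–(f): forbidden (parity, ΔL, ΔJ).
(d)–(e): forbidden (parity, ΔL, ΔJ).
(d)–(f): forbidden (parity, ΔS).
(e)–(f): forbidden (parity, ΔS, ΔL, ΔJ).
Allowed pairs: 3 of 15.

3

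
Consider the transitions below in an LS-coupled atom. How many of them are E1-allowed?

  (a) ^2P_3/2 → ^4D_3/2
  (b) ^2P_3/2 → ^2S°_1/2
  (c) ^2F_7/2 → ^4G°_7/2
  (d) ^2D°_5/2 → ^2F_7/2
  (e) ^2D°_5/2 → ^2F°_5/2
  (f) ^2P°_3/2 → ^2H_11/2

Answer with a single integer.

2

(a) forbidden (parity, ΔS fail)
(b) allowed
(c) forbidden (ΔS fails)
(d) allowed
(e) forbidden (parity fails)
(f) forbidden (ΔL, ΔJ fail)
Total allowed: 2 of 6.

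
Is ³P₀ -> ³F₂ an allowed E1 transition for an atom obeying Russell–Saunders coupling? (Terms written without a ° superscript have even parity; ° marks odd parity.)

forbidden

Initial level: S=1, L=1, J=0, parity even. Final level: S=1, L=3, J=2, parity even.
ΔL = 0, ±1 (not L=0↔0): L: 1 → 3, ΔL = +2 — fails.
ΔJ = 0, ±1 (not J=0↔0): J: 0 → 2, ΔJ = +2 — fails.
ΔS = 0: S: 1 → 1 — ok.
Parity must change: even → even — fails.
Rule(s) violated: parity, ΔL, ΔJ.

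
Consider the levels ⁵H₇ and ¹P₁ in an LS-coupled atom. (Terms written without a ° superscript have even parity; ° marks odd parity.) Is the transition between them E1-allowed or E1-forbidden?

forbidden

Initial level: S=2, L=5, J=7, parity even. Final level: S=0, L=1, J=1, parity even.
Parity must change: even → even — fails.
ΔS = 0: S: 2 → 0 — fails.
ΔL = 0, ±1 (not L=0↔0): L: 5 → 1, ΔL = -4 — fails.
ΔJ = 0, ±1 (not J=0↔0): J: 7 → 1, ΔJ = -6 — fails.
Rule(s) violated: parity, ΔS, ΔL, ΔJ.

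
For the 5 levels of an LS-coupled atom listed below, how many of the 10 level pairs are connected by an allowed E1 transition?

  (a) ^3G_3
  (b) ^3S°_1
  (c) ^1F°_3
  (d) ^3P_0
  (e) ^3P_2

(a)–(b): forbidden (ΔL, ΔJ).
(a)–(c): forbidden (ΔS).
(a)–(d): forbidden (parity, ΔL, ΔJ).
(a)–(e): forbidden (parity, ΔL).
(b)–(c): forbidden (parity, ΔS, ΔL, ΔJ).
(b)–(d): allowed.
(b)–(e): allowed.
(c)–(d): forbidden (ΔS, ΔL, ΔJ).
(c)–(e): forbidden (ΔS, ΔL).
(d)–(e): forbidden (parity, ΔJ).
Allowed pairs: 2 of 10.

2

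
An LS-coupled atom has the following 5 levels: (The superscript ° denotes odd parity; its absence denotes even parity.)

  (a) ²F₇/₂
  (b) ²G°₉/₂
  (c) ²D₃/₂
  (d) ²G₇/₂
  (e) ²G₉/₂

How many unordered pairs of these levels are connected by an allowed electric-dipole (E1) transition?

(a)–(b): allowed.
(a)–(c): forbidden (parity, ΔJ).
(a)–(d): forbidden (parity).
(a)–(e): forbidden (parity).
(b)–(c): forbidden (ΔL, ΔJ).
(b)–(d): allowed.
(b)–(e): allowed.
(c)–(d): forbidden (parity, ΔL, ΔJ).
(c)–(e): forbidden (parity, ΔL, ΔJ).
(d)–(e): forbidden (parity).
Allowed pairs: 3 of 10.

3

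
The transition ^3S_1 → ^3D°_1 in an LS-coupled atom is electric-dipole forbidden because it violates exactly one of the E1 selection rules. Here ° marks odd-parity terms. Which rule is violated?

the ΔL = 0, ±1 rule

Initial level: S=1, L=0, J=1, parity even. Final level: S=1, L=2, J=1, parity odd.
ΔJ = 0, ±1 (not J=0↔0): J: 1 → 1, ΔJ = +0 — passes.
Parity must change: even → odd — passes.
ΔS = 0: S: 1 → 1 — passes.
ΔL = 0, ±1 (not L=0↔0): L: 0 → 2, ΔL = +2 — fails.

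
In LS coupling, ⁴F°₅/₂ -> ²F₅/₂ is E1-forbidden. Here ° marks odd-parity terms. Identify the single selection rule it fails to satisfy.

the ΔS = 0 rule

Reading off the term symbols: S 3/2→1/2, L 3→3, J 5/2→5/2, parity odd→even.
Parity must change: odd → even — satisfied.
ΔS = 0: S: 3/2 → 1/2 — violated.
ΔL = 0, ±1 (not L=0↔0): L: 3 → 3, ΔL = +0 — satisfied.
ΔJ = 0, ±1 (not J=0↔0): J: 5/2 → 5/2, ΔJ = +0 — satisfied.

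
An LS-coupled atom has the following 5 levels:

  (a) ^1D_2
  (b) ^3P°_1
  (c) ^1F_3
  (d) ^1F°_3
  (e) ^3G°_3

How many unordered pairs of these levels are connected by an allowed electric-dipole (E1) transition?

(a)–(b): forbidden (ΔS).
(a)–(c): forbidden (parity).
(a)–(d): allowed.
(a)–(e): forbidden (ΔS, ΔL).
(b)–(c): forbidden (ΔS, ΔL, ΔJ).
(b)–(d): forbidden (parity, ΔS, ΔL, ΔJ).
(b)–(e): forbidden (parity, ΔL, ΔJ).
(c)–(d): allowed.
(c)–(e): forbidden (ΔS).
(d)–(e): forbidden (parity, ΔS).
Allowed pairs: 2 of 10.

2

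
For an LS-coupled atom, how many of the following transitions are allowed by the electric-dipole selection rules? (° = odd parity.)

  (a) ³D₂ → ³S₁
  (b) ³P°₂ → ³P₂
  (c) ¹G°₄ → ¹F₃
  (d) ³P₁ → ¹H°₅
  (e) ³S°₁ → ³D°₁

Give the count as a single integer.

(a) forbidden (parity, ΔL fail)
(b) allowed
(c) allowed
(d) forbidden (ΔS, ΔL, ΔJ fail)
(e) forbidden (parity, ΔL fail)
Total allowed: 2 of 5.

2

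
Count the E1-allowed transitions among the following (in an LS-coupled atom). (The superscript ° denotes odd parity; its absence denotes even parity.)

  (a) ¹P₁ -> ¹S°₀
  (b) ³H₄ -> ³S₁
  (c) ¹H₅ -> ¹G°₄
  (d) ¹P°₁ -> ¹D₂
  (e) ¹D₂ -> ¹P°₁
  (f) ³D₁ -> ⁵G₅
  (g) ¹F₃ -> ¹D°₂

(a) allowed
(b) forbidden (parity, ΔL, ΔJ fail)
(c) allowed
(d) allowed
(e) allowed
(f) forbidden (parity, ΔS, ΔL, ΔJ fail)
(g) allowed
Total allowed: 5 of 7.

5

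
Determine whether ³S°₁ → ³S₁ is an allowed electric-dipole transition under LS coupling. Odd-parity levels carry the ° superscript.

ΔJ = 0, ±1 (not J=0↔0): J: 1 → 1, ΔJ = +0 — ok.
ΔS = 0: S: 1 → 1 — ok.
ΔL = 0, ±1 (not L=0↔0): L: 0 → 0, ΔL = +0 — fails.
Parity must change: odd → even — ok.
Rule(s) violated: ΔL.

forbidden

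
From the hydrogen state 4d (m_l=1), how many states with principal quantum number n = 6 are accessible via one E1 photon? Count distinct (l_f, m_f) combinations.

E1 requires Δl = ±1, so l_f ∈ {1, 3}; with 0 ≤ l_f ≤ n_f−1 = 5, the allowed l_f values are {1, 3}.
For l_f = 1: m_f ∈ {m_i−1, m_i, m_i+1} ∩ [−1, 1] = {0, 1} → 2 states.
For l_f = 3: m_f ∈ {m_i−1, m_i, m_i+1} ∩ [−3, 3] = {0, 1, 2} → 3 states.
Total: 5.

5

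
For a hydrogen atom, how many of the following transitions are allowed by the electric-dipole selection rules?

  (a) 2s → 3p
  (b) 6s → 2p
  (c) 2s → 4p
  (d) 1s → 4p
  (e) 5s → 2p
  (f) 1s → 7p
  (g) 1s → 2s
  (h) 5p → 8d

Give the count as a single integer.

7

(a) allowed
(b) allowed
(c) allowed
(d) allowed
(e) allowed
(f) allowed
(g) forbidden — Δl = +0 (E1 requires Δl = ±1)
(h) allowed
Total allowed: 7 of 8.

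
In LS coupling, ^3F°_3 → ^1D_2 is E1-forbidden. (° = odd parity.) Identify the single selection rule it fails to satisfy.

the ΔS = 0 rule

Parity must change: odd → even — ok.
ΔS = 0: S: 1 → 0 — fails.
ΔL = 0, ±1 (not L=0↔0): L: 3 → 2, ΔL = -1 — ok.
ΔJ = 0, ±1 (not J=0↔0): J: 3 → 2, ΔJ = -1 — ok.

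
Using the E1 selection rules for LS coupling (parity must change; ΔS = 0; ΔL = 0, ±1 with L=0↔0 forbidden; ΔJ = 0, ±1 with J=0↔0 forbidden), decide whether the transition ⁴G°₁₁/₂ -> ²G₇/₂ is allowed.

forbidden

Parity must change: odd → even — satisfied.
ΔJ = 0, ±1 (not J=0↔0): J: 11/2 → 7/2, ΔJ = -2 — violated.
ΔS = 0: S: 3/2 → 1/2 — violated.
ΔL = 0, ±1 (not L=0↔0): L: 4 → 4, ΔL = +0 — satisfied.
Rule(s) violated: ΔS, ΔJ.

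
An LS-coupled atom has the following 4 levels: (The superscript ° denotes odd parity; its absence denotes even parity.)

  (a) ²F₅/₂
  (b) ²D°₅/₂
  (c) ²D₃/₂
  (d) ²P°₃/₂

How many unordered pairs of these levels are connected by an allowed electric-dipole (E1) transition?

3

(a)–(b): allowed.
(a)–(c): forbidden (parity).
(a)–(d): forbidden (ΔL).
(b)–(c): allowed.
(b)–(d): forbidden (parity).
(c)–(d): allowed.
Allowed pairs: 3 of 6.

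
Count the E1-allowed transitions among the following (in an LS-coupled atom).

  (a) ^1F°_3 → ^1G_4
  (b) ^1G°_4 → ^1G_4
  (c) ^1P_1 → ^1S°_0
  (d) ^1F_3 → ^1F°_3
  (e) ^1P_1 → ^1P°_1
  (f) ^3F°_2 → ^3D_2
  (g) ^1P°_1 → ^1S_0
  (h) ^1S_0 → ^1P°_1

8

(a) allowed
(b) allowed
(c) allowed
(d) allowed
(e) allowed
(f) allowed
(g) allowed
(h) allowed
Total allowed: 8 of 8.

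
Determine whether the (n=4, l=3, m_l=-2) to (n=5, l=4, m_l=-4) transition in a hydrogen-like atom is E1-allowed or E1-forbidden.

l: 3 → 4 (Δl = +1). Δl = ±1 ok.
Δm_l = -4 − (-2) = -2. E1 requires Δm_l = 0, ±1: fails.
The transition is electric-dipole forbidden.

forbidden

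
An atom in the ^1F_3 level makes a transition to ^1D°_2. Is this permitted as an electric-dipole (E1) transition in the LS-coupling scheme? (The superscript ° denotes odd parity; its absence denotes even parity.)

allowed

Initial level: S=0, L=3, J=3, parity even. Final level: S=0, L=2, J=2, parity odd.
Parity must change: even → odd — satisfied.
ΔS = 0: S: 0 → 0 — satisfied.
ΔL = 0, ±1 (not L=0↔0): L: 3 → 2, ΔL = -1 — satisfied.
ΔJ = 0, ±1 (not J=0↔0): J: 3 → 2, ΔJ = -1 — satisfied.
All four E1 rules are satisfied.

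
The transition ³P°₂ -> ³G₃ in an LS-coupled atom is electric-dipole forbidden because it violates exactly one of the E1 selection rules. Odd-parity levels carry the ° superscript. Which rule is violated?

the ΔL = 0, ±1 rule

Parity must change: odd → even — ok.
ΔS = 0: S: 1 → 1 — ok.
ΔL = 0, ±1 (not L=0↔0): L: 1 → 4, ΔL = +3 — fails.
ΔJ = 0, ±1 (not J=0↔0): J: 2 → 3, ΔJ = +1 — ok.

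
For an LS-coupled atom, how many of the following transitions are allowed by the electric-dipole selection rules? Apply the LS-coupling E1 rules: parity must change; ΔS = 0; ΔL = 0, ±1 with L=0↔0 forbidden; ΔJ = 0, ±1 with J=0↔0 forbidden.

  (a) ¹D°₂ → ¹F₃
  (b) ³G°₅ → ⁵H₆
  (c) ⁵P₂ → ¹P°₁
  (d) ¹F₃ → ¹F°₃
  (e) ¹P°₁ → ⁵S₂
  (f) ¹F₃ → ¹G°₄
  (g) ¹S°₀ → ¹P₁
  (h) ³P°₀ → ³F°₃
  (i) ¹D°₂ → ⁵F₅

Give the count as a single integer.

4

(a) allowed
(b) forbidden (ΔS fails)
(c) forbidden (ΔS fails)
(d) allowed
(e) forbidden (ΔS fails)
(f) allowed
(g) allowed
(h) forbidden (parity, ΔL, ΔJ fail)
(i) forbidden (ΔS, ΔJ fail)
Total allowed: 4 of 9.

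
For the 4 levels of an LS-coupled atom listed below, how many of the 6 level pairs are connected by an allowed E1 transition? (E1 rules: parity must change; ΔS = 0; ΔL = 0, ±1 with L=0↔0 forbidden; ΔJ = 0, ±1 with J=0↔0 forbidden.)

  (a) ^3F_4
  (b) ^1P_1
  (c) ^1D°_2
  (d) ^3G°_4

(a)–(b): forbidden (parity, ΔS, ΔL, ΔJ).
(a)–(c): forbidden (ΔS, ΔJ).
(a)–(d): allowed.
(b)–(c): allowed.
(b)–(d): forbidden (ΔS, ΔL, ΔJ).
(c)–(d): forbidden (parity, ΔS, ΔL, ΔJ).
Allowed pairs: 2 of 6.

2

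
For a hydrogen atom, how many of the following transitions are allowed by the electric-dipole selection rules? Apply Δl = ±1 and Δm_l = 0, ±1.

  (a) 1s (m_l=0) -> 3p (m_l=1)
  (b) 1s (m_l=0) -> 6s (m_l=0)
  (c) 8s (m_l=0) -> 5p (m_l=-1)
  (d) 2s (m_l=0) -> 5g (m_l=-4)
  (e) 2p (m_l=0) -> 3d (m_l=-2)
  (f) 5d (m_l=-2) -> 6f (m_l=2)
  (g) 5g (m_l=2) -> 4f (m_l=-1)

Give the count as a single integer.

2

(a) allowed
(b) forbidden — Δl = +0 (E1 requires Δl = ±1)
(c) allowed
(d) forbidden — Δl = +4 (E1 requires Δl = ±1); Δm_l = -4 (E1 requires Δm_l = 0, ±1)
(e) forbidden — Δm_l = -2 (E1 requires Δm_l = 0, ±1)
(f) forbidden — Δm_l = +4 (E1 requires Δm_l = 0, ±1)
(g) forbidden — Δm_l = -3 (E1 requires Δm_l = 0, ±1)
Total allowed: 2 of 7.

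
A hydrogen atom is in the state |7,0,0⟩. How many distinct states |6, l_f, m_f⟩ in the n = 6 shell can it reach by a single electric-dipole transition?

3

E1 requires Δl = ±1, so l_f ∈ {-1, 1}; with 0 ≤ l_f ≤ n_f−1 = 5, the allowed l_f values are {1}.
For l_f = 1: m_f ∈ {m_i−1, m_i, m_i+1} ∩ [−1, 1] = {-1, 0, 1} → 3 states.
Total: 3.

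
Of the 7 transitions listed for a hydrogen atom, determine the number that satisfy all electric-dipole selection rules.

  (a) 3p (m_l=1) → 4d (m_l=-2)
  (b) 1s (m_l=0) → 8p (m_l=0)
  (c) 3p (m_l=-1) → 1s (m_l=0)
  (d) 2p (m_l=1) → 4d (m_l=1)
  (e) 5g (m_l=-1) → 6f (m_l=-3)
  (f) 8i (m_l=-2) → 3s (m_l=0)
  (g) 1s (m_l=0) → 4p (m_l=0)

4

(a) forbidden — Δm_l = -3 (E1 requires Δm_l = 0, ±1)
(b) allowed
(c) allowed
(d) allowed
(e) forbidden — Δm_l = -2 (E1 requires Δm_l = 0, ±1)
(f) forbidden — Δl = -6 (E1 requires Δl = ±1); Δm_l = +2 (E1 requires Δm_l = 0, ±1)
(g) allowed
Total allowed: 4 of 7.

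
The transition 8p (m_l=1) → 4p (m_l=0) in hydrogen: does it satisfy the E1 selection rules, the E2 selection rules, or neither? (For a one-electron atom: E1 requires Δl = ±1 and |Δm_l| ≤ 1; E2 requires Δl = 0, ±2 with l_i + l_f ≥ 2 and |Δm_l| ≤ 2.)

Δl = 1 − 1 = +0; l_i + l_f = 2.
Δm_l = -1.
E1 (Δl = ±1, |Δm_l| ≤ 1): not satisfied.
E2 (Δl = 0,±2, l_i+l_f ≥ 2, |Δm_l| ≤ 2): satisfied.

E2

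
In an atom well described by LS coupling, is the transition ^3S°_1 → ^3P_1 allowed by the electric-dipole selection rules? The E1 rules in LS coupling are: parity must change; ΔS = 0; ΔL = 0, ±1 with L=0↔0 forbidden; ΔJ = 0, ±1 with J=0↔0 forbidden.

ΔL = 0, ±1 (not L=0↔0): L: 0 → 1, ΔL = +1 — passes.
ΔS = 0: S: 1 → 1 — passes.
Parity must change: odd → even — passes.
ΔJ = 0, ±1 (not J=0↔0): J: 1 → 1, ΔJ = +0 — passes.
All four E1 rules are satisfied.

allowed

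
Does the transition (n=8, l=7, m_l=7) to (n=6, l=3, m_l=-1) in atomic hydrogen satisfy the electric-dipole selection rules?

Initial l = 7, final l = 3, so Δl = -4. E1 requires Δl = ±1: violated.
m_l: 7 → -1 (Δm_l = -8). |Δm_l| ≤ 1 violated.
The transition is electric-dipole forbidden.

forbidden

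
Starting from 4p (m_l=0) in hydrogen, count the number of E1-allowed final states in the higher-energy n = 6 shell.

E1 requires Δl = ±1, so l_f ∈ {0, 2}; with 0 ≤ l_f ≤ n_f−1 = 5, the allowed l_f values are {0, 2}.
For l_f = 0: m_f ∈ {m_i−1, m_i, m_i+1} ∩ [−0, 0] = {0} → 1 state.
For l_f = 2: m_f ∈ {m_i−1, m_i, m_i+1} ∩ [−2, 2] = {-1, 0, 1} → 3 states.
Total: 4.

4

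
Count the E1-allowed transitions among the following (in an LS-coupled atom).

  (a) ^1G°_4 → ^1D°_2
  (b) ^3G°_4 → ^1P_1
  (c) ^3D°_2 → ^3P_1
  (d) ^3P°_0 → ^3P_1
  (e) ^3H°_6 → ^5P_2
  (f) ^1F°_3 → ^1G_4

3

(a) forbidden (parity, ΔL, ΔJ fail)
(b) forbidden (ΔS, ΔL, ΔJ fail)
(c) allowed
(d) allowed
(e) forbidden (ΔS, ΔL, ΔJ fail)
(f) allowed
Total allowed: 3 of 6.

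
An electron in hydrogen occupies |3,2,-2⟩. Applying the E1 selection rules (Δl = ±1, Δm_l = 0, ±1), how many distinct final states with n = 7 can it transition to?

4

E1 requires Δl = ±1, so l_f ∈ {1, 3}; with 0 ≤ l_f ≤ n_f−1 = 6, the allowed l_f values are {1, 3}.
For l_f = 1: m_f ∈ {m_i−1, m_i, m_i+1} ∩ [−1, 1] = {-1} → 1 state.
For l_f = 3: m_f ∈ {m_i−1, m_i, m_i+1} ∩ [−3, 3] = {-3, -2, -1} → 3 states.
Total: 4.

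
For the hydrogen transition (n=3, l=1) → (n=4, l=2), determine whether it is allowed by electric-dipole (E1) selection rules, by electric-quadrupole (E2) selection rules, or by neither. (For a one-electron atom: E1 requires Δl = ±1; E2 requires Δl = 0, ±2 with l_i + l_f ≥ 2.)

E1

Δl = 2 − 1 = +1; l_i + l_f = 3.
E1 (Δl = ±1): satisfied.
E2 (Δl = 0,±2, l_i+l_f ≥ 2): not satisfied.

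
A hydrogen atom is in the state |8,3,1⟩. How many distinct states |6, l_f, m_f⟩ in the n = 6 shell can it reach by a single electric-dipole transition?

E1 requires Δl = ±1, so l_f ∈ {2, 4}; with 0 ≤ l_f ≤ n_f−1 = 5, the allowed l_f values are {2, 4}.
For l_f = 2: m_f ∈ {m_i−1, m_i, m_i+1} ∩ [−2, 2] = {0, 1, 2} → 3 states.
For l_f = 4: m_f ∈ {m_i−1, m_i, m_i+1} ∩ [−4, 4] = {0, 1, 2} → 3 states.
Total: 6.

6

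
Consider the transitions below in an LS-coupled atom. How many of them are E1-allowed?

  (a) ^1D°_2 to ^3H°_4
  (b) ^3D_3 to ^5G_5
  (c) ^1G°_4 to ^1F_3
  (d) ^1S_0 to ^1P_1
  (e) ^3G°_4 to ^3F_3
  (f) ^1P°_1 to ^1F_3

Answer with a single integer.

2

(a) forbidden (parity, ΔS, ΔL, ΔJ fail)
(b) forbidden (parity, ΔS, ΔL, ΔJ fail)
(c) allowed
(d) forbidden (parity fails)
(e) allowed
(f) forbidden (ΔL, ΔJ fail)
Total allowed: 2 of 6.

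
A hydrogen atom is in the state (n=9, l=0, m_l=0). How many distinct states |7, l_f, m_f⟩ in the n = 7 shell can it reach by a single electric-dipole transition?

3

E1 requires Δl = ±1, so l_f ∈ {-1, 1}; with 0 ≤ l_f ≤ n_f−1 = 6, the allowed l_f values are {1}.
For l_f = 1: m_f ∈ {m_i−1, m_i, m_i+1} ∩ [−1, 1] = {-1, 0, 1} → 3 states.
Total: 3.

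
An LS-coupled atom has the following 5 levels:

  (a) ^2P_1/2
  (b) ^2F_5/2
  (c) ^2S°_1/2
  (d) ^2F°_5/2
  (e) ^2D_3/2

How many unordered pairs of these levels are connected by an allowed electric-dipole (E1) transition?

3

(a)–(b): forbidden (parity, ΔL, ΔJ).
(a)–(c): allowed.
(a)–(d): forbidden (ΔL, ΔJ).
(a)–(e): forbidden (parity).
(b)–(c): forbidden (ΔL, ΔJ).
(b)–(d): allowed.
(b)–(e): forbidden (parity).
(c)–(d): forbidden (parity, ΔL, ΔJ).
(c)–(e): forbidden (ΔL).
(d)–(e): allowed.
Allowed pairs: 3 of 10.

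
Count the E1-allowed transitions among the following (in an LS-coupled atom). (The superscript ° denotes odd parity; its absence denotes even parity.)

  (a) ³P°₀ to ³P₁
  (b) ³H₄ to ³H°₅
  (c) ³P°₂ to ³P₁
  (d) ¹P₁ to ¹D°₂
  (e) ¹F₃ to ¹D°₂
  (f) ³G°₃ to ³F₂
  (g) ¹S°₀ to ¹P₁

7

(a) allowed
(b) allowed
(c) allowed
(d) allowed
(e) allowed
(f) allowed
(g) allowed
Total allowed: 7 of 7.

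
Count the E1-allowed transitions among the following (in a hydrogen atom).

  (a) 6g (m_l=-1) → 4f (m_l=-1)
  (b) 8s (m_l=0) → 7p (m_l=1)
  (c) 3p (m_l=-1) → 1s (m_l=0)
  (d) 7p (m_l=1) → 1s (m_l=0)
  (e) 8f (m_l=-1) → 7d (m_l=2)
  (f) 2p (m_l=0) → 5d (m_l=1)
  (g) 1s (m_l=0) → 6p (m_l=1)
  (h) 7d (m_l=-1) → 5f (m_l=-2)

(a) allowed
(b) allowed
(c) allowed
(d) allowed
(e) forbidden — Δm_l = +3 (E1 requires Δm_l = 0, ±1)
(f) allowed
(g) allowed
(h) allowed
Total allowed: 7 of 8.

7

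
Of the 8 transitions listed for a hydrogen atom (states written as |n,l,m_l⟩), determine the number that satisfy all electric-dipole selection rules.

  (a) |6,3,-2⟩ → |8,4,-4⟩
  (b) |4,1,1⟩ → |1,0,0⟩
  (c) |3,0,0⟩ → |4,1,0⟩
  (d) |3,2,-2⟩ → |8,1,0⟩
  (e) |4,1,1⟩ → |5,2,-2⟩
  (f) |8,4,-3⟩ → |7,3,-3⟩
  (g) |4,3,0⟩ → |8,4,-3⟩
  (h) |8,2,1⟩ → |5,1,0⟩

(a) forbidden — Δm_l = -2 (E1 requires Δm_l = 0, ±1)
(b) allowed
(c) allowed
(d) forbidden — Δm_l = +2 (E1 requires Δm_l = 0, ±1)
(e) forbidden — Δm_l = -3 (E1 requires Δm_l = 0, ±1)
(f) allowed
(g) forbidden — Δm_l = -3 (E1 requires Δm_l = 0, ±1)
(h) allowed
Total allowed: 4 of 8.

4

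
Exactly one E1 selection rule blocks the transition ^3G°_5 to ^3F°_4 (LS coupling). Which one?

parity

Reading off the term symbols: S 1→1, L 4→3, J 5→4, parity odd→odd.
Parity must change: odd → odd — ✗.
ΔS = 0: S: 1 → 1 — ✓.
ΔL = 0, ±1 (not L=0↔0): L: 4 → 3, ΔL = -1 — ✓.
ΔJ = 0, ±1 (not J=0↔0): J: 5 → 4, ΔJ = -1 — ✓.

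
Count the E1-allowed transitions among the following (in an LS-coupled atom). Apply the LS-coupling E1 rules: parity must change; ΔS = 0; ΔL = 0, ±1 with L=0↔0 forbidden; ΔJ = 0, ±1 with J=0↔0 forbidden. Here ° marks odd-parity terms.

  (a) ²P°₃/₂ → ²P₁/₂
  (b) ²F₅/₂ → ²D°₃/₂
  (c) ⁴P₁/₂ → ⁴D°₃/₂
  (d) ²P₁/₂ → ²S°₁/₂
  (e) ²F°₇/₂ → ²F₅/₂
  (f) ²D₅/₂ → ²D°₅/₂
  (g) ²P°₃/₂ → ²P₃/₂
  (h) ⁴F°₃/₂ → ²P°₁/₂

(a) allowed
(b) allowed
(c) allowed
(d) allowed
(e) allowed
(f) allowed
(g) allowed
(h) forbidden (parity, ΔS, ΔL fail)
Total allowed: 7 of 8.

7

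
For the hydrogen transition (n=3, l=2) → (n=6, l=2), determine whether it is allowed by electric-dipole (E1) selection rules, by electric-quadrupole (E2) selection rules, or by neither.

E2

Δl = 2 − 2 = +0; l_i + l_f = 4.
E1 (Δl = ±1): not satisfied.
E2 (Δl = 0,±2, l_i+l_f ≥ 2): satisfied.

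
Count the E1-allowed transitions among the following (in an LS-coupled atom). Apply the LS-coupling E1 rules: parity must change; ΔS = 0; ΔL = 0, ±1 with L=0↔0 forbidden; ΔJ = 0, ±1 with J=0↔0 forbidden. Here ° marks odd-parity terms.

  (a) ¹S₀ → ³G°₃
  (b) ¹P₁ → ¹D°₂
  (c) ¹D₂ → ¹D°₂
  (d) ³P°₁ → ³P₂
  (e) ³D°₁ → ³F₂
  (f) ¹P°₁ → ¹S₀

(a) forbidden (ΔS, ΔL, ΔJ fail)
(b) allowed
(c) allowed
(d) allowed
(e) allowed
(f) allowed
Total allowed: 5 of 6.

5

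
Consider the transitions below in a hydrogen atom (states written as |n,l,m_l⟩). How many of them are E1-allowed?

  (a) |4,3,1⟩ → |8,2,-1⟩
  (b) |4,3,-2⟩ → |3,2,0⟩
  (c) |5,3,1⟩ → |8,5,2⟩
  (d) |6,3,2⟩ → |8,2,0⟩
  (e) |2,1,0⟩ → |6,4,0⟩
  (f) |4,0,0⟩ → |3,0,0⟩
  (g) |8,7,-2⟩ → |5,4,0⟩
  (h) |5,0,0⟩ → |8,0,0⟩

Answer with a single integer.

0

(a) forbidden — Δm_l = -2 (E1 requires Δm_l = 0, ±1)
(b) forbidden — Δm_l = +2 (E1 requires Δm_l = 0, ±1)
(c) forbidden — Δl = +2 (E1 requires Δl = ±1)
(d) forbidden — Δm_l = -2 (E1 requires Δm_l = 0, ±1)
(e) forbidden — Δl = +3 (E1 requires Δl = ±1)
(f) forbidden — Δl = +0 (E1 requires Δl = ±1)
(g) forbidden — Δl = -3 (E1 requires Δl = ±1); Δm_l = +2 (E1 requires Δm_l = 0, ±1)
(h) forbidden — Δl = +0 (E1 requires Δl = ±1)
Total allowed: 0 of 8.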